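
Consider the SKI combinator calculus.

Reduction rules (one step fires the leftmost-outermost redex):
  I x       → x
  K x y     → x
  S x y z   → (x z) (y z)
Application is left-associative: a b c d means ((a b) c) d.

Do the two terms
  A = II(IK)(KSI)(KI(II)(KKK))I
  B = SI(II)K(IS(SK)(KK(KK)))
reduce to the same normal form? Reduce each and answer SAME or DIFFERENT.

Answer: DIFFERENT — A ⇓ SI, B ⇓ K

Reduction:
Term A:
  start: II(IK)(KSI)(KI(II)(KKK))I
  [1] I(IK)(KSI)(KI(II)(KKK))I
  [2] IK(KSI)(KI(II)(KKK))I
  [3] K(KSI)(KI(II)(KKK))I
  [4] KSII
  [5] SI

Term B:
  start: SI(II)K(IS(SK)(KK(KK)))
  [1] IK(IIK)(IS(SK)(KK(KK)))
  [2] K(IIK)(IS(SK)(KK(KK)))
  [3] IIK
  [4] IK
  [5] K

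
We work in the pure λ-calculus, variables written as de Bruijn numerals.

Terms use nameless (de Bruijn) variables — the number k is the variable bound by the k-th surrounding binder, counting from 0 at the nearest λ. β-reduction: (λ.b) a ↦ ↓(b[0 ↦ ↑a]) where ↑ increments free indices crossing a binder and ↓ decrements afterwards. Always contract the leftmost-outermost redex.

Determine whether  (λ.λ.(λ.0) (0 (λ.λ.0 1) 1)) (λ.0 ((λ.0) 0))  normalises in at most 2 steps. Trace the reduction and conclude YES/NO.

  start: (λ.λ.(λ.0) (0 (λ.λ.0 1) 1)) (λ.0 ((λ.0) 0))
  [1] λ.(λ.0) (0 (λ.λ.0 1) (λ.0 ((λ.0) 0)))
  [2] λ.0 (λ.λ.0 1) (λ.0 ((λ.0) 0))

Answer: NO — after 2 steps the term is λ.0 (λ.λ.0 1) (λ.0 ((λ.0) 0)), not yet normal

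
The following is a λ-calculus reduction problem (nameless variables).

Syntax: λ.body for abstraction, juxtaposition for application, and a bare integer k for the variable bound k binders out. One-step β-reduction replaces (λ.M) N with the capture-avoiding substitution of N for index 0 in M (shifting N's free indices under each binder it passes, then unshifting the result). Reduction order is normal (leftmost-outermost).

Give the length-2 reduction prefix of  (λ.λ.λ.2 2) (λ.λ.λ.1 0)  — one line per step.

Answer: after 2 steps: λ.λ.λ.λ.1 0

Working:
  start: (λ.λ.λ.2 2) (λ.λ.λ.1 0)
  [1] λ.λ.(λ.λ.λ.1 0) (λ.λ.λ.1 0)
  [2] λ.λ.λ.λ.1 0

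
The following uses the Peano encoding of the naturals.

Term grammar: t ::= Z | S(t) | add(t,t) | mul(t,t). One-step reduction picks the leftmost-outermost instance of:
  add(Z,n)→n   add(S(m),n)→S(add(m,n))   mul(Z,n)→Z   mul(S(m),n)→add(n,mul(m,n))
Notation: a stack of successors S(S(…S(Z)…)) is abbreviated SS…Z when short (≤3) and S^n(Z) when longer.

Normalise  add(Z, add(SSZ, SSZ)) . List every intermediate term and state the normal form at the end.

Answer: normal form = S^4(Z)  (in 4 steps)

Derivation:
  start: add(Z, add(SSZ, SSZ))
  step 1: add(SSZ, SSZ)
  step 2: S(add(SZ, SSZ))
  step 3: S(S(add(Z, SSZ)))
  step 4: S^4(Z)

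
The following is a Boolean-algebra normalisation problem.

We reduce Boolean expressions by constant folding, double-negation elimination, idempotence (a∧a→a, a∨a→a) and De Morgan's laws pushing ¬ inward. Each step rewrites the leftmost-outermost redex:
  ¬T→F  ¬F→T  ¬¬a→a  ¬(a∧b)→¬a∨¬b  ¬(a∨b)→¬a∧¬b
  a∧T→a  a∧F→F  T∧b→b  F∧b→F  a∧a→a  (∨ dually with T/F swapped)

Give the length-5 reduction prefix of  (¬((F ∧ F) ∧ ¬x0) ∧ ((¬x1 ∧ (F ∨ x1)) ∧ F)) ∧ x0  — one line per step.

Answer: after 5 steps: (T ∧ ((¬x1 ∧ (F ∨ x1)) ∧ F)) ∧ x0

Working:
  start: (¬((F ∧ F) ∧ ¬x0) ∧ ((¬x1 ∧ (F ∨ x1)) ∧ F)) ∧ x0
  →1  ((¬(F ∧ F) ∨ ¬¬x0) ∧ ((¬x1 ∧ (F ∨ x1)) ∧ F)) ∧ x0
  →2  (((¬F ∨ ¬F) ∨ ¬¬x0) ∧ ((¬x1 ∧ (F ∨ x1)) ∧ F)) ∧ x0
  →3  ((¬F ∨ ¬¬x0) ∧ ((¬x1 ∧ (F ∨ x1)) ∧ F)) ∧ x0
  →4  ((T ∨ ¬¬x0) ∧ ((¬x1 ∧ (F ∨ x1)) ∧ F)) ∧ x0
  →5  (T ∧ ((¬x1 ∧ (F ∨ x1)) ∧ F)) ∧ x0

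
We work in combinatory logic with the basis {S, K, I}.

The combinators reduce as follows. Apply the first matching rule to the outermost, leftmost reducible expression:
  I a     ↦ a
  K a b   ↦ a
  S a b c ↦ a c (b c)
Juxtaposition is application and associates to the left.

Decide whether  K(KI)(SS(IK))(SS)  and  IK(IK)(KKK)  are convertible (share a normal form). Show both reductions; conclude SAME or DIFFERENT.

Answer: DIFFERENT — A ⇓ I, B ⇓ K

Derivation:
Term A:
  start: K(KI)(SS(IK))(SS)
  →1  KI(SS)
  →2  I

Term B:
  start: IK(IK)(KKK)
  →1  K(IK)(KKK)
  →2  IK
  →3  K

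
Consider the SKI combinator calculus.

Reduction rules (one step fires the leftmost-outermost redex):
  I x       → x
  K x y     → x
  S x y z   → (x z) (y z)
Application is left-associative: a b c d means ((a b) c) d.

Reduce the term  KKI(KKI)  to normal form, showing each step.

Answer: normal form = KK  (in 2 steps)

Derivation:
  start: KKI(KKI)
  [1] K(KKI)
  [2] KK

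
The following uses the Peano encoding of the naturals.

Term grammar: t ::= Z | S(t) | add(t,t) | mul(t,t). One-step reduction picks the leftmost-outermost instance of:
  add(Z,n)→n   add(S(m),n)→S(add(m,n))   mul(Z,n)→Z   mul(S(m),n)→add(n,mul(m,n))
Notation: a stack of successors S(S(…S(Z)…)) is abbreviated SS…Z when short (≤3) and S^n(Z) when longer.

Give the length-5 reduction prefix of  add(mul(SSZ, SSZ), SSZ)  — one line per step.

  start: add(mul(SSZ, SSZ), SSZ)
  →1  add(add(SSZ, mul(SZ, SSZ)), SSZ)
  →2  add(S(add(SZ, mul(SZ, SSZ))), SSZ)
  →3  S(add(add(SZ, mul(SZ, SSZ)), SSZ))
  →4  S(add(S(add(Z, mul(SZ, SSZ))), SSZ))
  →5  S(S(add(add(Z, mul(SZ, SSZ)), SSZ)))

Answer: after 5 steps: S(S(add(add(Z, mul(SZ, SSZ)), SSZ)))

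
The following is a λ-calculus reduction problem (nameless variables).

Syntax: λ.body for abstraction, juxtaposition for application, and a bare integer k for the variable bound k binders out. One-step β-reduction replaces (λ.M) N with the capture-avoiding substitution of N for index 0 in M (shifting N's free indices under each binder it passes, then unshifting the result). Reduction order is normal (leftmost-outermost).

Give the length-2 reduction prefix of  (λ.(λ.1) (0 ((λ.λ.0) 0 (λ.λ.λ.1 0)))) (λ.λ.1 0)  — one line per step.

Answer: after 2 steps: λ.λ.1 0

Derivation:
  start: (λ.(λ.1) (0 ((λ.λ.0) 0 (λ.λ.λ.1 0)))) (λ.λ.1 0)
  →1  (λ.λ.λ.1 0) ((λ.λ.1 0) ((λ.λ.0) (λ.λ.1 0) (λ.λ.λ.1 0)))
  →2  λ.λ.1 0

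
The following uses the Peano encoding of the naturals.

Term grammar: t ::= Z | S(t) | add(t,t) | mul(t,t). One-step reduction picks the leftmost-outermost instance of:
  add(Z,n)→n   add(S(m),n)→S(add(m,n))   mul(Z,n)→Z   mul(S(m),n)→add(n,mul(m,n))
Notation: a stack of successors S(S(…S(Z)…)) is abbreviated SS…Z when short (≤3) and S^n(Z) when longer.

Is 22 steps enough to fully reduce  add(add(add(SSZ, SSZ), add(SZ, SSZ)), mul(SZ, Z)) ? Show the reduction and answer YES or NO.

  start: add(add(add(SSZ, SSZ), add(SZ, SSZ)), mul(SZ, Z))
  [1] add(add(S(add(SZ, SSZ)), add(SZ, SSZ)), mul(SZ, Z))
  [2] add(S(add(add(SZ, SSZ), add(SZ, SSZ))), mul(SZ, Z))
  [3] S(add(add(add(SZ, SSZ), add(SZ, SSZ)), mul(SZ, Z)))
  [4] S(add(add(S(add(Z, SSZ)), add(SZ, SSZ)), mul(SZ, Z)))
  [5] S(add(S(add(add(Z, SSZ), add(SZ, SSZ))), mul(SZ, Z)))
  [6] S(S(add(add(add(Z, SSZ), add(SZ, SSZ)), mul(SZ, Z))))
  [7] S(S(add(add(SSZ, add(SZ, SSZ)), mul(SZ, Z))))
  [8] S(S(add(S(add(SZ, add(SZ, SSZ))), mul(SZ, Z))))
  [9] S(S(S(add(add(SZ, add(SZ, SSZ)), mul(SZ, Z)))))
  [10] S(S(S(add(S(add(Z, add(SZ, SSZ))), mul(SZ, Z)))))
  [11] S(S(S(S(add(add(Z, add(SZ, SSZ)), mul(SZ, Z))))))
  [12] S(S(S(S(add(add(SZ, SSZ), mul(SZ, Z))))))
  [13] S(S(S(S(add(S(add(Z, SSZ)), mul(SZ, Z))))))
  [14] S(S(S(S(S(add(add(Z, SSZ), mul(SZ, Z)))))))
  [15] S(S(S(S(S(add(SSZ, mul(SZ, Z)))))))
  [16] S(S(S(S(S(S(add(SZ, mul(SZ, Z))))))))
  [17] S(S(S(S(S(S(S(add(Z, mul(SZ, Z)))))))))
  [18] S(S(S(S(S(S(S(mul(SZ, Z))))))))
  [19] S(S(S(S(S(S(S(add(Z, mul(Z, Z)))))))))
  [20] S(S(S(S(S(S(S(mul(Z, Z))))))))
  [21] S^7(Z)

Answer: YES — reaches normal form S^7(Z) in 21 ≤ 22 steps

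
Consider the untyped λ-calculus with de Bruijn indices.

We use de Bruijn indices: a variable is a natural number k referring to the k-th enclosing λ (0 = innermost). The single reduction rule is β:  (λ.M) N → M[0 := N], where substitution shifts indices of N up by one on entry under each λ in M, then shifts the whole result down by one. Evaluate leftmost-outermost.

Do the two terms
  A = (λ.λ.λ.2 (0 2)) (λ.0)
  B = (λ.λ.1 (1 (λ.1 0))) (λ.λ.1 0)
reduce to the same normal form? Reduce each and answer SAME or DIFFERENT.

Term A:
  start: (λ.λ.λ.2 (0 2)) (λ.0)
  [1] λ.λ.(λ.0) (0 (λ.0))
  [2] λ.λ.0 (λ.0)

Term B:
  start: (λ.λ.1 (1 (λ.1 0))) (λ.λ.1 0)
  [1] λ.(λ.λ.1 0) ((λ.λ.1 0) (λ.1 0))
  [2] λ.λ.(λ.λ.1 0) (λ.2 0) 0
  [3] λ.λ.(λ.(λ.3 0) 0) 0
  [4] λ.λ.(λ.2 0) 0
  [5] λ.λ.1 0

Answer: DIFFERENT — A ⇓ λ.λ.0 (λ.0), B ⇓ λ.λ.1 0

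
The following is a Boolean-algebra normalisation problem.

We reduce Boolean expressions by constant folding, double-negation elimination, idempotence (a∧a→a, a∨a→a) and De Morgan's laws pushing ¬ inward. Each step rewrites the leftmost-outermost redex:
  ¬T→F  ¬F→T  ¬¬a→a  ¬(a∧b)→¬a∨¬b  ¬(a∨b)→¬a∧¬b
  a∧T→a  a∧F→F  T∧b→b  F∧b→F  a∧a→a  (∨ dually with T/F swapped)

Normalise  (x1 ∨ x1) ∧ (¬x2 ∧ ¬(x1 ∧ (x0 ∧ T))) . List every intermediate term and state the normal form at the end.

Answer: normal form = x1 ∧ (¬x2 ∧ (¬x1 ∨ ¬x0))  (in 5 steps)

Derivation:
  start: (x1 ∨ x1) ∧ (¬x2 ∧ ¬(x1 ∧ (x0 ∧ T)))
  [1] x1 ∧ (¬x2 ∧ ¬(x1 ∧ (x0 ∧ T)))
  [2] x1 ∧ (¬x2 ∧ (¬x1 ∨ ¬(x0 ∧ T)))
  [3] x1 ∧ (¬x2 ∧ (¬x1 ∨ (¬x0 ∨ ¬T)))
  [4] x1 ∧ (¬x2 ∧ (¬x1 ∨ (¬x0 ∨ F)))
  [5] x1 ∧ (¬x2 ∧ (¬x1 ∨ ¬x0))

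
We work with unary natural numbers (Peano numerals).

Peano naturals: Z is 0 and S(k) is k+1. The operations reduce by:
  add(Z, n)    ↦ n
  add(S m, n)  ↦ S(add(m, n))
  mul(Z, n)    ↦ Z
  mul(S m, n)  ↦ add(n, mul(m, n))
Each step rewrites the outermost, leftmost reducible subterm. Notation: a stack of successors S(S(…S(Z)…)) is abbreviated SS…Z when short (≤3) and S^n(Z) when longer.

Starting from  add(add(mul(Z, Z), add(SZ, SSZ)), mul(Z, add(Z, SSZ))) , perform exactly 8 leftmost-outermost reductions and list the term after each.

Answer: after 8 steps: S(S(S(mul(Z, add(Z, SSZ)))))

Working:
  start: add(add(mul(Z, Z), add(SZ, SSZ)), mul(Z, add(Z, SSZ)))
  [1] add(add(Z, add(SZ, SSZ)), mul(Z, add(Z, SSZ)))
  [2] add(add(SZ, SSZ), mul(Z, add(Z, SSZ)))
  [3] add(S(add(Z, SSZ)), mul(Z, add(Z, SSZ)))
  [4] S(add(add(Z, SSZ), mul(Z, add(Z, SSZ))))
  [5] S(add(SSZ, mul(Z, add(Z, SSZ))))
  [6] S(S(add(SZ, mul(Z, add(Z, SSZ)))))
  [7] S(S(S(add(Z, mul(Z, add(Z, SSZ))))))
  [8] S(S(S(mul(Z, add(Z, SSZ)))))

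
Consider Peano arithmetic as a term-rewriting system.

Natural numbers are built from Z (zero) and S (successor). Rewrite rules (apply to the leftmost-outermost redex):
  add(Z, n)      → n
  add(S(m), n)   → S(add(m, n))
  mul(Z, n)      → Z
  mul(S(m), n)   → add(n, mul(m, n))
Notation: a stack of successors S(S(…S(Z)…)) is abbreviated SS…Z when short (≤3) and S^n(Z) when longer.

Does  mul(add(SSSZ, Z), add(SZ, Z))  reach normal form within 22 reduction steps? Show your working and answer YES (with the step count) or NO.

Answer: YES — reaches normal form SSSZ in 20 ≤ 22 steps

Reduction:
  start: mul(add(SSSZ, Z), add(SZ, Z))
  →1  mul(S(add(SSZ, Z)), add(SZ, Z))
  →2  add(add(SZ, Z), mul(add(SSZ, Z), add(SZ, Z)))
  →3  add(S(add(Z, Z)), mul(add(SSZ, Z), add(SZ, Z)))
  →4  S(add(add(Z, Z), mul(add(SSZ, Z), add(SZ, Z))))
  →5  S(add(Z, mul(add(SSZ, Z), add(SZ, Z))))
  →6  S(mul(add(SSZ, Z), add(SZ, Z)))
  →7  S(mul(S(add(SZ, Z)), add(SZ, Z)))
  →8  S(add(add(SZ, Z), mul(add(SZ, Z), add(SZ, Z))))
  →9  S(add(S(add(Z, Z)), mul(add(SZ, Z), add(SZ, Z))))
  →10  S(S(add(add(Z, Z), mul(add(SZ, Z), add(SZ, Z)))))
  →11  S(S(add(Z, mul(add(SZ, Z), add(SZ, Z)))))
  →12  S(S(mul(add(SZ, Z), add(SZ, Z))))
  →13  S(S(mul(S(add(Z, Z)), add(SZ, Z))))
  →14  S(S(add(add(SZ, Z), mul(add(Z, Z), add(SZ, Z)))))
  →15  S(S(add(S(add(Z, Z)), mul(add(Z, Z), add(SZ, Z)))))
  →16  S(S(S(add(add(Z, Z), mul(add(Z, Z), add(SZ, Z))))))
  →17  S(S(S(add(Z, mul(add(Z, Z), add(SZ, Z))))))
  →18  S(S(S(mul(add(Z, Z), add(SZ, Z)))))
  →19  S(S(S(mul(Z, add(SZ, Z)))))
  →20  SSSZ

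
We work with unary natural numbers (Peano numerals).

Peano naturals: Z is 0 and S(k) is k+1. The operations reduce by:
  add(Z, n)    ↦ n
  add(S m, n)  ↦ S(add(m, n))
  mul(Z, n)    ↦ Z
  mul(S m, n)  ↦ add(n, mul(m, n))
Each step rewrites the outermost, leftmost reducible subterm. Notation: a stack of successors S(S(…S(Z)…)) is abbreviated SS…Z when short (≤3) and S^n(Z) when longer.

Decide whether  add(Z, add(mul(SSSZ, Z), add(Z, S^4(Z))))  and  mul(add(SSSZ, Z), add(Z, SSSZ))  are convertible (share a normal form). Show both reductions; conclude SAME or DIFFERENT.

Term A:
  start: add(Z, add(mul(SSSZ, Z), add(Z, S^4(Z))))
  [1] add(mul(SSSZ, Z), add(Z, S^4(Z)))
  [2] add(add(Z, mul(SSZ, Z)), add(Z, S^4(Z)))
  [3] add(mul(SSZ, Z), add(Z, S^4(Z)))
  [4] add(add(Z, mul(SZ, Z)), add(Z, S^4(Z)))
  [5] add(mul(SZ, Z), add(Z, S^4(Z)))
  [6] add(add(Z, mul(Z, Z)), add(Z, S^4(Z)))
  [7] add(mul(Z, Z), add(Z, S^4(Z)))
  [8] add(Z, add(Z, S^4(Z)))
  [9] add(Z, S^4(Z))
  [10] S^4(Z)

Term B:
  start: mul(add(SSSZ, Z), add(Z, SSSZ))
  [1] mul(S(add(SSZ, Z)), add(Z, SSSZ))
  [2] add(add(Z, SSSZ), mul(add(SSZ, Z), add(Z, SSSZ)))
  [3] add(SSSZ, mul(add(SSZ, Z), add(Z, SSSZ)))
  [4] S(add(SSZ, mul(add(SSZ, Z), add(Z, SSSZ))))
  [5] S(S(add(SZ, mul(add(SSZ, Z), add(Z, SSSZ)))))
  [6] S(S(S(add(Z, mul(add(SSZ, Z), add(Z, SSSZ))))))
  [7] S(S(S(mul(add(SSZ, Z), add(Z, SSSZ)))))
  [8] S(S(S(mul(S(add(SZ, Z)), add(Z, SSSZ)))))
  [9] S(S(S(add(add(Z, SSSZ), mul(add(SZ, Z), add(Z, SSSZ))))))
  [10] S(S(S(add(SSSZ, mul(add(SZ, Z), add(Z, SSSZ))))))
  [11] S(S(S(S(add(SSZ, mul(add(SZ, Z), add(Z, SSSZ)))))))
  [12] S(S(S(S(S(add(SZ, mul(add(SZ, Z), add(Z, SSSZ))))))))
  [13] S(S(S(S(S(S(add(Z, mul(add(SZ, Z), add(Z, SSSZ)))))))))
  [14] S(S(S(S(S(S(mul(add(SZ, Z), add(Z, SSSZ))))))))
  [15] S(S(S(S(S(S(mul(S(add(Z, Z)), add(Z, SSSZ))))))))
  [16] S(S(S(S(S(S(add(add(Z, SSSZ), mul(add(Z, Z), add(Z, SSSZ)))))))))
  [17] S(S(S(S(S(S(add(SSSZ, mul(add(Z, Z), add(Z, SSSZ)))))))))
  [18] S(S(S(S(S(S(S(add(SSZ, mul(add(Z, Z), add(Z, SSSZ))))))))))
  [19] S(S(S(S(S(S(S(S(add(SZ, mul(add(Z, Z), add(Z, SSSZ)))))))))))
  [20] S(S(S(S(S(S(S(S(S(add(Z, mul(add(Z, Z), add(Z, SSSZ))))))))))))
  [21] S(S(S(S(S(S(S(S(S(mul(add(Z, Z), add(Z, SSSZ)))))))))))
  [22] S(S(S(S(S(S(S(S(S(mul(Z, add(Z, SSSZ)))))))))))
  [23] S^9(Z)

Answer: DIFFERENT — A ⇓ S^4(Z), B ⇓ S^9(Z)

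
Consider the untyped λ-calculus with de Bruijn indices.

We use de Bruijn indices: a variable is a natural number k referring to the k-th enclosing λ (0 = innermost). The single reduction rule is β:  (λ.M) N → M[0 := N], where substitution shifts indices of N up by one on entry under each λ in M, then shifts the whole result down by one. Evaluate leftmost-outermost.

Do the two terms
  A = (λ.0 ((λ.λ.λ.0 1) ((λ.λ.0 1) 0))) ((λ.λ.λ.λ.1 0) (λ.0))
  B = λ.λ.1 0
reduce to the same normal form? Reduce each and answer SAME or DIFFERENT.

Term A:
  start: (λ.0 ((λ.λ.λ.0 1) ((λ.λ.0 1) 0))) ((λ.λ.λ.λ.1 0) (λ.0))
  [1] (λ.λ.λ.λ.1 0) (λ.0) ((λ.λ.λ.0 1) ((λ.λ.0 1) ((λ.λ.λ.λ.1 0) (λ.0))))
  [2] (λ.λ.λ.1 0) ((λ.λ.λ.0 1) ((λ.λ.0 1) ((λ.λ.λ.λ.1 0) (λ.0))))
  [3] λ.λ.1 0

Term B:
  start: λ.λ.1 0

Answer: SAME — A ⇓ λ.λ.1 0, B ⇓ λ.λ.1 0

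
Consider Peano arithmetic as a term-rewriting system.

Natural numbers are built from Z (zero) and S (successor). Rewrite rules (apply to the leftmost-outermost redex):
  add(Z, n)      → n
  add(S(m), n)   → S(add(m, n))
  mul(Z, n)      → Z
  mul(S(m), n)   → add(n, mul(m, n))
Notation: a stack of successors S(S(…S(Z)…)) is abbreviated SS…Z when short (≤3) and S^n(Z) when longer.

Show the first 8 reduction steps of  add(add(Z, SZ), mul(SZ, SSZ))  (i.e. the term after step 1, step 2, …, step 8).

Answer: after 8 steps: SSSZ

Reduction:
  start: add(add(Z, SZ), mul(SZ, SSZ))
  step 1: add(SZ, mul(SZ, SSZ))
  step 2: S(add(Z, mul(SZ, SSZ)))
  step 3: S(mul(SZ, SSZ))
  step 4: S(add(SSZ, mul(Z, SSZ)))
  step 5: S(S(add(SZ, mul(Z, SSZ))))
  step 6: S(S(S(add(Z, mul(Z, SSZ)))))
  step 7: S(S(S(mul(Z, SSZ))))
  step 8: SSSZ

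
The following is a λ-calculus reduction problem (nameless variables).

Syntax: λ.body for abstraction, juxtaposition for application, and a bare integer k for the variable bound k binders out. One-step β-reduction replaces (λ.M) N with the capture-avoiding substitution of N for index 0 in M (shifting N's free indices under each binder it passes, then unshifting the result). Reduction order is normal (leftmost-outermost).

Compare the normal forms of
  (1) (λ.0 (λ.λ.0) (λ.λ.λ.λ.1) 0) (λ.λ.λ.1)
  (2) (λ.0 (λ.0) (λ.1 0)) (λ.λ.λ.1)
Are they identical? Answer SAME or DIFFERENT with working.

Answer: SAME — A ⇓ λ.λ.λ.λ.1, B ⇓ λ.λ.λ.λ.1

Reduction:
Term A:
  start: (λ.0 (λ.λ.0) (λ.λ.λ.λ.1) 0) (λ.λ.λ.1)
  step 1: (λ.λ.λ.1) (λ.λ.0) (λ.λ.λ.λ.1) (λ.λ.λ.1)
  step 2: (λ.λ.1) (λ.λ.λ.λ.1) (λ.λ.λ.1)
  step 3: (λ.λ.λ.λ.λ.1) (λ.λ.λ.1)
  step 4: λ.λ.λ.λ.1

Term B:
  start: (λ.0 (λ.0) (λ.1 0)) (λ.λ.λ.1)
  step 1: (λ.λ.λ.1) (λ.0) (λ.(λ.λ.λ.1) 0)
  step 2: (λ.λ.1) (λ.(λ.λ.λ.1) 0)
  step 3: λ.λ.(λ.λ.λ.1) 0
  step 4: λ.λ.λ.λ.1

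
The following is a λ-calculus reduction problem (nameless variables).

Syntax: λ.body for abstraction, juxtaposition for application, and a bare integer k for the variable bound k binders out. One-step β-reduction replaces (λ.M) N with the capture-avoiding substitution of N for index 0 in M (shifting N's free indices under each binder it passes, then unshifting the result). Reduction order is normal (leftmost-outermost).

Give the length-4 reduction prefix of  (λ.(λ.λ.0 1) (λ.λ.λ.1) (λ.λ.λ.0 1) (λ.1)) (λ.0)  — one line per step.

  start: (λ.(λ.λ.0 1) (λ.λ.λ.1) (λ.λ.λ.0 1) (λ.1)) (λ.0)
  step 1: (λ.λ.0 1) (λ.λ.λ.1) (λ.λ.λ.0 1) (λ.λ.0)
  step 2: (λ.0 (λ.λ.λ.1)) (λ.λ.λ.0 1) (λ.λ.0)
  step 3: (λ.λ.λ.0 1) (λ.λ.λ.1) (λ.λ.0)
  step 4: (λ.λ.0 1) (λ.λ.0)

Answer: after 4 steps: (λ.λ.0 1) (λ.λ.0)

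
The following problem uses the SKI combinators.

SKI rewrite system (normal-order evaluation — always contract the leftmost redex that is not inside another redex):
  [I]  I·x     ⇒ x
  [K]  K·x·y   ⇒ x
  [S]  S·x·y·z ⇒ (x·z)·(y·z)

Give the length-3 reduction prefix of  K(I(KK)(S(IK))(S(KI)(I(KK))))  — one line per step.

Answer: after 3 steps: K(K(S(KI)(KK)))

Derivation:
  start: K(I(KK)(S(IK))(S(KI)(I(KK))))
  →1  K(KK(S(IK))(S(KI)(I(KK))))
  →2  K(K(S(KI)(I(KK))))
  →3  K(K(S(KI)(KK)))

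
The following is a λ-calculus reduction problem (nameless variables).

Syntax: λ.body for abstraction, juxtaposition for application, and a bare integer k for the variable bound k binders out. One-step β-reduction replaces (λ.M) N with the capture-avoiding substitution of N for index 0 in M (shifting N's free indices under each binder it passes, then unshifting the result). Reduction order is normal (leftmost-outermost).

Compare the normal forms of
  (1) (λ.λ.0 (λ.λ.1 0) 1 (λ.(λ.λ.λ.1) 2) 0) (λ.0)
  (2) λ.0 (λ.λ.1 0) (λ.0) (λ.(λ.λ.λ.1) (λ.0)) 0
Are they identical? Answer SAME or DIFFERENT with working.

Term A:
  start: (λ.λ.0 (λ.λ.1 0) 1 (λ.(λ.λ.λ.1) 2) 0) (λ.0)
  [1] λ.0 (λ.λ.1 0) (λ.0) (λ.(λ.λ.λ.1) (λ.0)) 0
  [2] λ.0 (λ.λ.1 0) (λ.0) (λ.λ.λ.1) 0

Term B:
  start: λ.0 (λ.λ.1 0) (λ.0) (λ.(λ.λ.λ.1) (λ.0)) 0
  [1] λ.0 (λ.λ.1 0) (λ.0) (λ.λ.λ.1) 0

Answer: SAME — A ⇓ λ.0 (λ.λ.1 0) (λ.0) (λ.λ.λ.1) 0, B ⇓ λ.0 (λ.λ.1 0) (λ.0) (λ.λ.λ.1) 0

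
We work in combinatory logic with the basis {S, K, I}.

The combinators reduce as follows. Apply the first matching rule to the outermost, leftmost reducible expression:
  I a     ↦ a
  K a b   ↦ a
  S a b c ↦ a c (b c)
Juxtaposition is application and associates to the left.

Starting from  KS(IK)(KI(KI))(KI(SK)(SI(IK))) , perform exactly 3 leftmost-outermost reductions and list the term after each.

Answer: after 3 steps: SI(I(SI(IK)))

Reduction:
  start: KS(IK)(KI(KI))(KI(SK)(SI(IK)))
  step 1: S(KI(KI))(KI(SK)(SI(IK)))
  step 2: SI(KI(SK)(SI(IK)))
  step 3: SI(I(SI(IK)))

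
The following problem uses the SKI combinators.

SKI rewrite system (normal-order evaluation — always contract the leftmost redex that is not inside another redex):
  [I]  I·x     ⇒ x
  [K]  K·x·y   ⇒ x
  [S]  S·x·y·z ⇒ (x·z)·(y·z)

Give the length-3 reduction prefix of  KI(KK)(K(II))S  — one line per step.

  start: KI(KK)(K(II))S
  step 1: I(K(II))S
  step 2: K(II)S
  step 3: II

Answer: after 3 steps: II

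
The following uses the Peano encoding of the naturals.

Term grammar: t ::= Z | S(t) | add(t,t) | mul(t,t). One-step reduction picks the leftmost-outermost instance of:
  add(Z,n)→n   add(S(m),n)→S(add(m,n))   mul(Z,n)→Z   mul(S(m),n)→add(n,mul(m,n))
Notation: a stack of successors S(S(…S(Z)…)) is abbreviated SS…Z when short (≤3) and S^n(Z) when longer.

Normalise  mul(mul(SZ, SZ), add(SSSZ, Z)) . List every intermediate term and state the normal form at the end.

  start: mul(mul(SZ, SZ), add(SSSZ, Z))
  step 1: mul(add(SZ, mul(Z, SZ)), add(SSSZ, Z))
  step 2: mul(S(add(Z, mul(Z, SZ))), add(SSSZ, Z))
  step 3: add(add(SSSZ, Z), mul(add(Z, mul(Z, SZ)), add(SSSZ, Z)))
  step 4: add(S(add(SSZ, Z)), mul(add(Z, mul(Z, SZ)), add(SSSZ, Z)))
  step 5: S(add(add(SSZ, Z), mul(add(Z, mul(Z, SZ)), add(SSSZ, Z))))
  step 6: S(add(S(add(SZ, Z)), mul(add(Z, mul(Z, SZ)), add(SSSZ, Z))))
  step 7: S(S(add(add(SZ, Z), mul(add(Z, mul(Z, SZ)), add(SSSZ, Z)))))
  step 8: S(S(add(S(add(Z, Z)), mul(add(Z, mul(Z, SZ)), add(SSSZ, Z)))))
  step 9: S(S(S(add(add(Z, Z), mul(add(Z, mul(Z, SZ)), add(SSSZ, Z))))))
  step 10: S(S(S(add(Z, mul(add(Z, mul(Z, SZ)), add(SSSZ, Z))))))
  step 11: S(S(S(mul(add(Z, mul(Z, SZ)), add(SSSZ, Z)))))
  step 12: S(S(S(mul(mul(Z, SZ), add(SSSZ, Z)))))
  step 13: S(S(S(mul(Z, add(SSSZ, Z)))))
  step 14: SSSZ

Answer: normal form = SSSZ  (in 14 steps)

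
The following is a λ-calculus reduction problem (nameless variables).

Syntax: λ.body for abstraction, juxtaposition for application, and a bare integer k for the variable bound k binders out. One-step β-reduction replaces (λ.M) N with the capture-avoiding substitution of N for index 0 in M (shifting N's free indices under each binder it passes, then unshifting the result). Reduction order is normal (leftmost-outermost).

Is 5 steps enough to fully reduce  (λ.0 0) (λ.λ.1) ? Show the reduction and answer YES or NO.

Answer: YES — reaches normal form λ.λ.λ.1 in 2 ≤ 5 steps

Working:
  start: (λ.0 0) (λ.λ.1)
  step 1: (λ.λ.1) (λ.λ.1)
  step 2: λ.λ.λ.1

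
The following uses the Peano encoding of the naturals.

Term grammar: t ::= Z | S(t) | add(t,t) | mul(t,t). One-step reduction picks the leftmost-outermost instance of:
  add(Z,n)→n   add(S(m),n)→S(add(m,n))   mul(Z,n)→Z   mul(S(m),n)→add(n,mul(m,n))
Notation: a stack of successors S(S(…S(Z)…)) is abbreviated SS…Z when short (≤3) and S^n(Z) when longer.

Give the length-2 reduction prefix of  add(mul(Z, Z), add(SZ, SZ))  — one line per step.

  start: add(mul(Z, Z), add(SZ, SZ))
  step 1: add(Z, add(SZ, SZ))
  step 2: add(SZ, SZ)

Answer: after 2 steps: add(SZ, SZ)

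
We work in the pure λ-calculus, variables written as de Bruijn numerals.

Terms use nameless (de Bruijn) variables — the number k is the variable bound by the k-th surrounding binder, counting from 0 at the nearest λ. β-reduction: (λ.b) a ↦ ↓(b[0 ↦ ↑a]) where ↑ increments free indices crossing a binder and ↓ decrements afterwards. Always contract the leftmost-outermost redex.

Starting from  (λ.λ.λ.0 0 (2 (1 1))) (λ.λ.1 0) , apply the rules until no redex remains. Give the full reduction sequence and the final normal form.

  start: (λ.λ.λ.0 0 (2 (1 1))) (λ.λ.1 0)
  →1  λ.λ.0 0 ((λ.λ.1 0) (1 1))
  →2  λ.λ.0 0 (λ.2 2 0)

Answer: normal form = λ.λ.0 0 (λ.2 2 0)  (in 2 steps)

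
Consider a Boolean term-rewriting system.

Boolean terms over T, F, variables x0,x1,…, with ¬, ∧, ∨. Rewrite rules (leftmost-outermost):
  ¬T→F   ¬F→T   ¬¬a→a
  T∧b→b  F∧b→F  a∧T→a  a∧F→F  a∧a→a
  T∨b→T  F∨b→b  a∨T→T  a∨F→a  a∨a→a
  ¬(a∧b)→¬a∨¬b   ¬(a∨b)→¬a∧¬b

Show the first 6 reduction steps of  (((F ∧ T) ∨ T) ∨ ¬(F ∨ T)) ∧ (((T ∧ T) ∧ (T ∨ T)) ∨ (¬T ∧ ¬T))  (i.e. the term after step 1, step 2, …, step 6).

Answer: after 6 steps: T ∨ (¬T ∧ ¬T)

Derivation:
  start: (((F ∧ T) ∨ T) ∨ ¬(F ∨ T)) ∧ (((T ∧ T) ∧ (T ∨ T)) ∨ (¬T ∧ ¬T))
  step 1: (T ∨ ¬(F ∨ T)) ∧ (((T ∧ T) ∧ (T ∨ T)) ∨ (¬T ∧ ¬T))
  step 2: T ∧ (((T ∧ T) ∧ (T ∨ T)) ∨ (¬T ∧ ¬T))
  step 3: ((T ∧ T) ∧ (T ∨ T)) ∨ (¬T ∧ ¬T)
  step 4: (T ∧ (T ∨ T)) ∨ (¬T ∧ ¬T)
  step 5: (T ∨ T) ∨ (¬T ∧ ¬T)
  step 6: T ∨ (¬T ∧ ¬T)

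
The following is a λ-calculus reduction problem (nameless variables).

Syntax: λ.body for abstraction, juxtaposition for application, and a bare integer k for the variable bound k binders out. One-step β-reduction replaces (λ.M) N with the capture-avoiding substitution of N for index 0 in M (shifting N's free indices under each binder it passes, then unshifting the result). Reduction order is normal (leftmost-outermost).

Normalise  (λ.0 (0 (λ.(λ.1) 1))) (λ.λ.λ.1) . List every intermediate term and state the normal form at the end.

  start: (λ.0 (0 (λ.(λ.1) 1))) (λ.λ.λ.1)
  [1] (λ.λ.λ.1) ((λ.λ.λ.1) (λ.(λ.1) (λ.λ.λ.1)))
  [2] λ.λ.1

Answer: normal form = λ.λ.1  (in 2 steps)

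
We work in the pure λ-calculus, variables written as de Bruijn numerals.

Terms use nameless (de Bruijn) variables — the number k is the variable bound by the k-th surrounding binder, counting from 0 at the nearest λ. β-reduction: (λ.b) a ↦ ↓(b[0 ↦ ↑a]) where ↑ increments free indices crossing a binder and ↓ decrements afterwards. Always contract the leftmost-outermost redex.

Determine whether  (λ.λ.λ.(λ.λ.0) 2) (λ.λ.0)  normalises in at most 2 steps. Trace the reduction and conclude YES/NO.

  start: (λ.λ.λ.(λ.λ.0) 2) (λ.λ.0)
  [1] λ.λ.(λ.λ.0) (λ.λ.0)
  [2] λ.λ.λ.0

Answer: YES — reaches normal form λ.λ.λ.0 in 2 ≤ 2 steps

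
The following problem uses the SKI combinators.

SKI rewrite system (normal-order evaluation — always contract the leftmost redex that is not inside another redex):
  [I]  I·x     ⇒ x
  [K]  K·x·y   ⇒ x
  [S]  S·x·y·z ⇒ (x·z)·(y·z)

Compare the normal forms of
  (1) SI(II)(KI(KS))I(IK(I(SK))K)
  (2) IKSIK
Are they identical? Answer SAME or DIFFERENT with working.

Term A:
  start: SI(II)(KI(KS))I(IK(I(SK))K)
  step 1: I(KI(KS))(II(KI(KS)))I(IK(I(SK))K)
  step 2: KI(KS)(II(KI(KS)))I(IK(I(SK))K)
  step 3: I(II(KI(KS)))I(IK(I(SK))K)
  step 4: II(KI(KS))I(IK(I(SK))K)
  step 5: I(KI(KS))I(IK(I(SK))K)
  step 6: KI(KS)I(IK(I(SK))K)
  step 7: II(IK(I(SK))K)
  step 8: I(IK(I(SK))K)
  step 9: IK(I(SK))K
  step 10: K(I(SK))K
  step 11: I(SK)
  step 12: SK

Term B:
  start: IKSIK
  step 1: KSIK
  step 2: SK

Answer: SAME — A ⇓ SK, B ⇓ SK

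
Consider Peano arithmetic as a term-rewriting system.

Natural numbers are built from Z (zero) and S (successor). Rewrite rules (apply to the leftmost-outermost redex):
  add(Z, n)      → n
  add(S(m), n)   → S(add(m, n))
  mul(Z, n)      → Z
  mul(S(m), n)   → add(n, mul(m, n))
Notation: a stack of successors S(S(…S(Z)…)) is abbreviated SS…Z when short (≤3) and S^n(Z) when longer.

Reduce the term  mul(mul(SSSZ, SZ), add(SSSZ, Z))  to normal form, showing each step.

Answer: normal form = S^9(Z)  (in 38 steps)

Working:
  start: mul(mul(SSSZ, SZ), add(SSSZ, Z))
  [1] mul(add(SZ, mul(SSZ, SZ)), add(SSSZ, Z))
  [2] mul(S(add(Z, mul(SSZ, SZ))), add(SSSZ, Z))
  [3] add(add(SSSZ, Z), mul(add(Z, mul(SSZ, SZ)), add(SSSZ, Z)))
  [4] add(S(add(SSZ, Z)), mul(add(Z, mul(SSZ, SZ)), add(SSSZ, Z)))
  [5] S(add(add(SSZ, Z), mul(add(Z, mul(SSZ, SZ)), add(SSSZ, Z))))
  [6] S(add(S(add(SZ, Z)), mul(add(Z, mul(SSZ, SZ)), add(SSSZ, Z))))
  [7] S(S(add(add(SZ, Z), mul(add(Z, mul(SSZ, SZ)), add(SSSZ, Z)))))
  [8] S(S(add(S(add(Z, Z)), mul(add(Z, mul(SSZ, SZ)), add(SSSZ, Z)))))
  [9] S(S(S(add(add(Z, Z), mul(add(Z, mul(SSZ, SZ)), add(SSSZ, Z))))))
  [10] S(S(S(add(Z, mul(add(Z, mul(SSZ, SZ)), add(SSSZ, Z))))))
  [11] S(S(S(mul(add(Z, mul(SSZ, SZ)), add(SSSZ, Z)))))
  [12] S(S(S(mul(mul(SSZ, SZ), add(SSSZ, Z)))))
  [13] S(S(S(mul(add(SZ, mul(SZ, SZ)), add(SSSZ, Z)))))
  [14] S(S(S(mul(S(add(Z, mul(SZ, SZ))), add(SSSZ, Z)))))
  [15] S(S(S(add(add(SSSZ, Z), mul(add(Z, mul(SZ, SZ)), add(SSSZ, Z))))))
  [16] S(S(S(add(S(add(SSZ, Z)), mul(add(Z, mul(SZ, SZ)), add(SSSZ, Z))))))
  [17] S(S(S(S(add(add(SSZ, Z), mul(add(Z, mul(SZ, SZ)), add(SSSZ, Z)))))))
  [18] S(S(S(S(add(S(add(SZ, Z)), mul(add(Z, mul(SZ, SZ)), add(SSSZ, Z)))))))
  [19] S(S(S(S(S(add(add(SZ, Z), mul(add(Z, mul(SZ, SZ)), add(SSSZ, Z))))))))
  [20] S(S(S(S(S(add(S(add(Z, Z)), mul(add(Z, mul(SZ, SZ)), add(SSSZ, Z))))))))
  [21] S(S(S(S(S(S(add(add(Z, Z), mul(add(Z, mul(SZ, SZ)), add(SSSZ, Z)))))))))
  [22] S(S(S(S(S(S(add(Z, mul(add(Z, mul(SZ, SZ)), add(SSSZ, Z)))))))))
  [23] S(S(S(S(S(S(mul(add(Z, mul(SZ, SZ)), add(SSSZ, Z))))))))
  [24] S(S(S(S(S(S(mul(mul(SZ, SZ), add(SSSZ, Z))))))))
  [25] S(S(S(S(S(S(mul(add(SZ, mul(Z, SZ)), add(SSSZ, Z))))))))
  [26] S(S(S(S(S(S(mul(S(add(Z, mul(Z, SZ))), add(SSSZ, Z))))))))
  [27] S(S(S(S(S(S(add(add(SSSZ, Z), mul(add(Z, mul(Z, SZ)), add(SSSZ, Z)))))))))
  [28] S(S(S(S(S(S(add(S(add(SSZ, Z)), mul(add(Z, mul(Z, SZ)), add(SSSZ, Z)))))))))
  [29] S(S(S(S(S(S(S(add(add(SSZ, Z), mul(add(Z, mul(Z, SZ)), add(SSSZ, Z))))))))))
  [30] S(S(S(S(S(S(S(add(S(add(SZ, Z)), mul(add(Z, mul(Z, SZ)), add(SSSZ, Z))))))))))
  [31] S(S(S(S(S(S(S(S(add(add(SZ, Z), mul(add(Z, mul(Z, SZ)), add(SSSZ, Z)))))))))))
  [32] S(S(S(S(S(S(S(S(add(S(add(Z, Z)), mul(add(Z, mul(Z, SZ)), add(SSSZ, Z)))))))))))
  [33] S(S(S(S(S(S(S(S(S(add(add(Z, Z), mul(add(Z, mul(Z, SZ)), add(SSSZ, Z))))))))))))
  [34] S(S(S(S(S(S(S(S(S(add(Z, mul(add(Z, mul(Z, SZ)), add(SSSZ, Z))))))))))))
  [35] S(S(S(S(S(S(S(S(S(mul(add(Z, mul(Z, SZ)), add(SSSZ, Z)))))))))))
  [36] S(S(S(S(S(S(S(S(S(mul(mul(Z, SZ), add(SSSZ, Z)))))))))))
  [37] S(S(S(S(S(S(S(S(S(mul(Z, add(SSSZ, Z)))))))))))
  [38] S^9(Z)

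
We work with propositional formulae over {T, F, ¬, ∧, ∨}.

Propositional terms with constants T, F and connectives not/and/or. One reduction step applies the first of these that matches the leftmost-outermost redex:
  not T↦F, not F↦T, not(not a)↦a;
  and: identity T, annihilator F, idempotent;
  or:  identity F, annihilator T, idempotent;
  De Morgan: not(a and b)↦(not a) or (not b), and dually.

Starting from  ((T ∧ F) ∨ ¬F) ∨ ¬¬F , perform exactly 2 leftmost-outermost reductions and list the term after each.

Answer: after 2 steps: ¬F ∨ ¬¬F

Reduction:
  start: ((T ∧ F) ∨ ¬F) ∨ ¬¬F
  →1  (F ∨ ¬F) ∨ ¬¬F
  →2  ¬F ∨ ¬¬F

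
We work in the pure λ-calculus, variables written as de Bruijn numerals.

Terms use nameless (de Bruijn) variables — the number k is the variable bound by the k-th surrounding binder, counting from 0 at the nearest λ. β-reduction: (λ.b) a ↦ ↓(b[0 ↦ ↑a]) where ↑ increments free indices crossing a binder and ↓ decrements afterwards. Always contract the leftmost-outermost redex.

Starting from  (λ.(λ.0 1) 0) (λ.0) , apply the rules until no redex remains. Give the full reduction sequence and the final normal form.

Answer: normal form = λ.0  (in 3 steps)

Working:
  start: (λ.(λ.0 1) 0) (λ.0)
  step 1: (λ.0 (λ.0)) (λ.0)
  step 2: (λ.0) (λ.0)
  step 3: λ.0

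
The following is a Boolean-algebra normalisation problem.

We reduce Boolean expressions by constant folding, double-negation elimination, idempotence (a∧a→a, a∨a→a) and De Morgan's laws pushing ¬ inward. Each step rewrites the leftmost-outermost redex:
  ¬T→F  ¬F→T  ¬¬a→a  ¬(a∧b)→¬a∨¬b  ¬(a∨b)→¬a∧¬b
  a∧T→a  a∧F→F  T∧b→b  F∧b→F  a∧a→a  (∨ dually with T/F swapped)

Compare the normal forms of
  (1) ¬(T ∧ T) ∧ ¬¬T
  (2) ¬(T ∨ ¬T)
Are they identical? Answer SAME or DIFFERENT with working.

Answer: SAME — A ⇓ F, B ⇓ F

Derivation:
Term A:
  start: ¬(T ∧ T) ∧ ¬¬T
  →1  (¬T ∨ ¬T) ∧ ¬¬T
  →2  ¬T ∧ ¬¬T
  →3  F ∧ ¬¬T
  →4  F

Term B:
  start: ¬(T ∨ ¬T)
  →1  ¬T ∧ ¬¬T
  →2  F ∧ ¬¬T
  →3  F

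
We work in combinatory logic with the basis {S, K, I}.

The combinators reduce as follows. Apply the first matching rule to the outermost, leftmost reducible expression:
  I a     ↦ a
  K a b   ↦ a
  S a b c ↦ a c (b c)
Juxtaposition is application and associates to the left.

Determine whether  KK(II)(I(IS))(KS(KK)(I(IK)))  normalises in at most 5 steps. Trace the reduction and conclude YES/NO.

  start: KK(II)(I(IS))(KS(KK)(I(IK)))
  step 1: K(I(IS))(KS(KK)(I(IK)))
  step 2: I(IS)
  step 3: IS
  step 4: S

Answer: YES — reaches normal form S in 4 ≤ 5 steps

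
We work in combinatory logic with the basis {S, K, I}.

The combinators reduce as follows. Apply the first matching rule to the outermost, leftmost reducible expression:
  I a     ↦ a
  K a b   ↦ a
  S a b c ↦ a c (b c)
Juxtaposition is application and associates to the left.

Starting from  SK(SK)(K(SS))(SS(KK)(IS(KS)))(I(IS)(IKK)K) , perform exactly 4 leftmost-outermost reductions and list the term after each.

  start: SK(SK)(K(SS))(SS(KK)(IS(KS)))(I(IS)(IKK)K)
  step 1: K(K(SS))(SK(K(SS)))(SS(KK)(IS(KS)))(I(IS)(IKK)K)
  step 2: K(SS)(SS(KK)(IS(KS)))(I(IS)(IKK)K)
  step 3: SS(I(IS)(IKK)K)
  step 4: SS(IS(IKK)K)

Answer: after 4 steps: SS(IS(IKK)K)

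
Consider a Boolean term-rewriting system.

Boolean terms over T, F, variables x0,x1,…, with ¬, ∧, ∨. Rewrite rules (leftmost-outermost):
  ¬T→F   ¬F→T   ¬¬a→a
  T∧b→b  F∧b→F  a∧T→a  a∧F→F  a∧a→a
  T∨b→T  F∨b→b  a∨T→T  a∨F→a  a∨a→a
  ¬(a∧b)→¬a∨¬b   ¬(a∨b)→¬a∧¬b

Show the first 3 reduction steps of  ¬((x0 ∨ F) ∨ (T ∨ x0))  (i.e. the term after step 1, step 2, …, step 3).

Answer: after 3 steps: (¬x0 ∧ T) ∧ ¬(T ∨ x0)

Reduction:
  start: ¬((x0 ∨ F) ∨ (T ∨ x0))
  step 1: ¬(x0 ∨ F) ∧ ¬(T ∨ x0)
  step 2: (¬x0 ∧ ¬F) ∧ ¬(T ∨ x0)
  step 3: (¬x0 ∧ T) ∧ ¬(T ∨ x0)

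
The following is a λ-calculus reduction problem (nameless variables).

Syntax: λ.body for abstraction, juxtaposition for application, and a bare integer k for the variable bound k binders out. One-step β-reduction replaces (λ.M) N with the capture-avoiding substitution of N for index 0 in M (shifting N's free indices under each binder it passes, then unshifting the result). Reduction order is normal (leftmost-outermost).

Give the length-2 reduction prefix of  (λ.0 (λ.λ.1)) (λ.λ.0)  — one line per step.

  start: (λ.0 (λ.λ.1)) (λ.λ.0)
  →1  (λ.λ.0) (λ.λ.1)
  →2  λ.0

Answer: after 2 steps: λ.0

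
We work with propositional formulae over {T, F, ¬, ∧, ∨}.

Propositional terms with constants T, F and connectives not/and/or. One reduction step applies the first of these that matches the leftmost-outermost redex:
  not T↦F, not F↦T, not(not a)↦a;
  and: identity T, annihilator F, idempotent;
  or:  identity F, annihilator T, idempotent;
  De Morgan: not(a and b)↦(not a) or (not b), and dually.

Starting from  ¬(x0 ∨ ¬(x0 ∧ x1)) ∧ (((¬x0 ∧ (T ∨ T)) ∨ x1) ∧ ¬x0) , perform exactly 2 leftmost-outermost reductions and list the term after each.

Answer: after 2 steps: (¬x0 ∧ (x0 ∧ x1)) ∧ (((¬x0 ∧ (T ∨ T)) ∨ x1) ∧ ¬x0)

Working:
  start: ¬(x0 ∨ ¬(x0 ∧ x1)) ∧ (((¬x0 ∧ (T ∨ T)) ∨ x1) ∧ ¬x0)
  step 1: (¬x0 ∧ ¬¬(x0 ∧ x1)) ∧ (((¬x0 ∧ (T ∨ T)) ∨ x1) ∧ ¬x0)
  step 2: (¬x0 ∧ (x0 ∧ x1)) ∧ (((¬x0 ∧ (T ∨ T)) ∨ x1) ∧ ¬x0)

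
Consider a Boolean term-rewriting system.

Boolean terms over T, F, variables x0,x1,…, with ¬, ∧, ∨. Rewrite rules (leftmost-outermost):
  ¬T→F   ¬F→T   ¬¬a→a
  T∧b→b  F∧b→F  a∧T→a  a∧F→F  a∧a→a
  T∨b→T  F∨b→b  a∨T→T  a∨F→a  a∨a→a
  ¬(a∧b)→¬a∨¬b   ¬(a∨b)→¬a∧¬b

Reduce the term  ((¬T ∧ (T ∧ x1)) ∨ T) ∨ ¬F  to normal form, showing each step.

Answer: normal form = T  (in 2 steps)

Working:
  start: ((¬T ∧ (T ∧ x1)) ∨ T) ∨ ¬F
  [1] T ∨ ¬F
  [2] T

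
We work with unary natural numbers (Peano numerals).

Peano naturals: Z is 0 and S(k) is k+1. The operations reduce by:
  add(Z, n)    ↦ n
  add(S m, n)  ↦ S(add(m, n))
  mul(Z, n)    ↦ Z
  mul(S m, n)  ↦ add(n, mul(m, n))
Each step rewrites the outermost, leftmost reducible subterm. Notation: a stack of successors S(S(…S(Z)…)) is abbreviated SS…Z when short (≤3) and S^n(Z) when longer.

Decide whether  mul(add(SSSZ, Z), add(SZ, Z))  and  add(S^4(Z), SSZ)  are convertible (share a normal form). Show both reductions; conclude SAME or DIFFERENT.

Term A:
  start: mul(add(SSSZ, Z), add(SZ, Z))
  →1  mul(S(add(SSZ, Z)), add(SZ, Z))
  →2  add(add(SZ, Z), mul(add(SSZ, Z), add(SZ, Z)))
  →3  add(S(add(Z, Z)), mul(add(SSZ, Z), add(SZ, Z)))
  →4  S(add(add(Z, Z), mul(add(SSZ, Z), add(SZ, Z))))
  →5  S(add(Z, mul(add(SSZ, Z), add(SZ, Z))))
  →6  S(mul(add(SSZ, Z), add(SZ, Z)))
  →7  S(mul(S(add(SZ, Z)), add(SZ, Z)))
  →8  S(add(add(SZ, Z), mul(add(SZ, Z), add(SZ, Z))))
  →9  S(add(S(add(Z, Z)), mul(add(SZ, Z), add(SZ, Z))))
  →10  S(S(add(add(Z, Z), mul(add(SZ, Z), add(SZ, Z)))))
  →11  S(S(add(Z, mul(add(SZ, Z), add(SZ, Z)))))
  →12  S(S(mul(add(SZ, Z), add(SZ, Z))))
  →13  S(S(mul(S(add(Z, Z)), add(SZ, Z))))
  →14  S(S(add(add(SZ, Z), mul(add(Z, Z), add(SZ, Z)))))
  →15  S(S(add(S(add(Z, Z)), mul(add(Z, Z), add(SZ, Z)))))
  →16  S(S(S(add(add(Z, Z), mul(add(Z, Z), add(SZ, Z))))))
  →17  S(S(S(add(Z, mul(add(Z, Z), add(SZ, Z))))))
  →18  S(S(S(mul(add(Z, Z), add(SZ, Z)))))
  →19  S(S(S(mul(Z, add(SZ, Z)))))
  →20  SSSZ

Term B:
  start: add(S^4(Z), SSZ)
  →1  S(add(SSSZ, SSZ))
  →2  S(S(add(SSZ, SSZ)))
  →3  S(S(S(add(SZ, SSZ))))
  →4  S(S(S(S(add(Z, SSZ)))))
  →5  S^6(Z)

Answer: DIFFERENT — A ⇓ SSSZ, B ⇓ S^6(Z)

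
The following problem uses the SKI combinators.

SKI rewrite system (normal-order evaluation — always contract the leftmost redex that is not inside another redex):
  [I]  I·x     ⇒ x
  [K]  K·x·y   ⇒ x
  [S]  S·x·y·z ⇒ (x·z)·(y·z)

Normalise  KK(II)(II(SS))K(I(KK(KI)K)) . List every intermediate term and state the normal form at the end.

Answer: normal form = SS(KK)  (in 6 steps)

Working:
  start: KK(II)(II(SS))K(I(KK(KI)K))
  step 1: K(II(SS))K(I(KK(KI)K))
  step 2: II(SS)(I(KK(KI)K))
  step 3: I(SS)(I(KK(KI)K))
  step 4: SS(I(KK(KI)K))
  step 5: SS(KK(KI)K)
  step 6: SS(KK)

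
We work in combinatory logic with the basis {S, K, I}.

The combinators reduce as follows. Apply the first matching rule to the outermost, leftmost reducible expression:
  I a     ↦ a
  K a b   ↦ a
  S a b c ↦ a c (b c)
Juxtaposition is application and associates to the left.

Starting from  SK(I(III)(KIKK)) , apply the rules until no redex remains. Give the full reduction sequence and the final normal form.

  start: SK(I(III)(KIKK))
  →1  SK(III(KIKK))
  →2  SK(II(KIKK))
  →3  SK(I(KIKK))
  →4  SK(KIKK)
  →5  SK(IK)
  →6  SKK

Answer: normal form = SKK  (in 6 steps)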